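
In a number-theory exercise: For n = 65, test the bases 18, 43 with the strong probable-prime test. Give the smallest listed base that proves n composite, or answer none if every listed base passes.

43

n − 1 = 64 = 2^6 · 1, so s = 6 and d = 1.
Base 18: x_0 = 18^1 mod 65 = 18. x_0 is neither 1 nor 64, so continue squaring. x_1 = 18^2 mod 65 = 64. x_1 ≡ −1, so 18 is not a witness.
Base 43: x_0 = 43^1 mod 65 = 43. x_0 is neither 1 nor 64, so continue squaring. x_1 = 43^2 mod 65 = 29. x_2 = 29^2 mod 65 = 61. x_3 = 61^2 mod 65 = 16. x_4 = 16^2 mod 65 = 61. x_5 = 61^2 mod 65 = 16. Reached i = s−1 = 5 without hitting −1: 43 is a Miller–Rabin witness and 65 is composite.
The smallest witness among the given bases is 43.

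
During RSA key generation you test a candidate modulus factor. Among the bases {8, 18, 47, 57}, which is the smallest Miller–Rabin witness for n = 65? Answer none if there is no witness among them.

n − 1 = 64 = 2^6 · 1, so s = 6 and d = 1.
Base 8: x_0 = 8^1 mod 65 = 8. x_0 is neither 1 nor 64, so continue squaring. x_1 = 8^2 mod 65 = 64. x_1 ≡ −1, so 8 is not a witness.
Base 18: x_0 = 18^1 mod 65 = 18. x_0 is neither 1 nor 64, so continue squaring. x_1 = 18^2 mod 65 = 64. x_1 ≡ −1, so 18 is not a witness.
Base 47: x_0 = 47^1 mod 65 = 47. x_0 is neither 1 nor 64, so continue squaring. x_1 = 47^2 mod 65 = 64. x_1 ≡ −1, so 47 is not a witness.
Base 57: x_0 = 57^1 mod 65 = 57. x_0 is neither 1 nor 64, so continue squaring. x_1 = 57^2 mod 65 = 64. x_1 ≡ −1, so 57 is not a witness.
No listed base is a witness for 65.

none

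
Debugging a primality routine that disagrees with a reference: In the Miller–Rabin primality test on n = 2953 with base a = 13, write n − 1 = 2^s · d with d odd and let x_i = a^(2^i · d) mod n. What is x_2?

n − 1 = 2952 = 2^3 · 369, so s = 3 and d = 369.
x_0 = 13^369 mod 2953 = 2497.
x_1 = 2497^2 mod 2953 = 1226.
x_2 = 1226^2 mod 2953 = 2952.

2952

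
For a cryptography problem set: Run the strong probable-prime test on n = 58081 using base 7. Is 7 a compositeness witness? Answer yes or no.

n − 1 = 58080 = 2^5 · 1815, so s = 5 and d = 1815.
x_0 = 7^1815 mod 58081 = 7360.
x_0 is neither 1 nor 58080, so continue squaring.
x_1 = 7360^2 mod 58081 = 38108.
x_2 = 38108^2 mod 58081 = 20421.
x_3 = 20421^2 mod 58081 = 53742.
x_4 = 53742^2 mod 58081 = 8677.
Reached i = s−1 = 4 without hitting −1: 7 is a Miller–Rabin witness and 58081 is composite.

yes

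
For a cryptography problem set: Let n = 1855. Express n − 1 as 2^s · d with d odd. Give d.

Halving: 1854 → 927; 927 is odd.
So 1854 = 2^1 · 927.

927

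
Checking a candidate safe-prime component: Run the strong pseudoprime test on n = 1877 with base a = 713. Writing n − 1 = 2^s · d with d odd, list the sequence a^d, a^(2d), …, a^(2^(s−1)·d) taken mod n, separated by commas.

n − 1 = 1876 = 2^2 · 469, so s = 2 and d = 469.
x_0 = 713^469 mod 1877 = 1.
x_1 = 1^2 mod 1877 = 1.

1, 1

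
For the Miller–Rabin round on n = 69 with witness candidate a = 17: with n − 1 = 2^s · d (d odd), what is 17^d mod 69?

n − 1 = 68 = 2^2 · 17, so s = 2 and d = 17.
17^17 mod 69 = 11.

11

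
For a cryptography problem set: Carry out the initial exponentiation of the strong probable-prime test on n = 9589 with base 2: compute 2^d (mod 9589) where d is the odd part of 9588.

9339

n − 1 = 9588 = 2^2 · 2397, so s = 2 and d = 2397.
2^2397 mod 9589 = 9339.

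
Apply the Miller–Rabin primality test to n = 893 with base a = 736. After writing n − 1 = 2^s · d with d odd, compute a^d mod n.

22

n − 1 = 892 = 2^2 · 223, so s = 2 and d = 223.
736^223 mod 893 = 22.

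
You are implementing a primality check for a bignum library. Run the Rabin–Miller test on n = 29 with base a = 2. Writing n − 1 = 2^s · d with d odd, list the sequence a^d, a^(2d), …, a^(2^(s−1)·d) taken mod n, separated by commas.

12, 28

n − 1 = 28 = 2^2 · 7, so s = 2 and d = 7.
x_0 = 2^7 mod 29 = 12.
x_1 = 12^2 mod 29 = 28.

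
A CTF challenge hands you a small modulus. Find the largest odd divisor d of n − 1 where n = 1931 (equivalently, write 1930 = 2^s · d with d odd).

Halving: 1930 → 965; 965 is odd.
So 1930 = 2^1 · 965.

965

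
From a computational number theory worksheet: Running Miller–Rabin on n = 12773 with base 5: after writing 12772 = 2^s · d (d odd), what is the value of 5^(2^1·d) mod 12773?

40

n − 1 = 12772 = 2^2 · 3193, so s = 2 and d = 3193.
x_0 = 5^3193 mod 12773 = 4532.
x_1 = 4532^2 mod 12773 = 40.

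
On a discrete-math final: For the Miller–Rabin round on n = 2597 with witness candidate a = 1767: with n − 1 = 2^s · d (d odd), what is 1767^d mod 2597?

n − 1 = 2596 = 2^2 · 649, so s = 2 and d = 649.
Repeated squaring mod 2597: 1767^1 ≡ 1767, 1767^2 ≡ 695, 1767^4 ≡ 2580, 1767^8 ≡ 289, 1767^16 ≡ 417, 1767^32 ≡ 2487, 1767^64 ≡ 1712, 1767^128 ≡ 1528, 1767^256 ≡ 81, 1767^512 ≡ 1367.
649 = 512 + 128 + 8 + 1, so 1767^649 ≡ 1367·1528·289·1767 ≡ 2488 (mod 2597).

2488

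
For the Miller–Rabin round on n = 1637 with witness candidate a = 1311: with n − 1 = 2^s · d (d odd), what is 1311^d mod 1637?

1636

n − 1 = 1636 = 2^2 · 409, so s = 2 and d = 409.
Repeated squaring mod 1637: 1311^1 ≡ 1311, 1311^2 ≡ 1508, 1311^4 ≡ 271, 1311^8 ≡ 1413, 1311^16 ≡ 1066, 1311^32 ≡ 278, 1311^64 ≡ 345, 1311^128 ≡ 1161, 1311^256 ≡ 670.
409 = 256 + 128 + 16 + 8 + 1, so 1311^409 ≡ 670·1161·1066·1413·1311 ≡ 1636 (mod 1637).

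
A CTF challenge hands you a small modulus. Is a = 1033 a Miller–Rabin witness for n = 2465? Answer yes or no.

n − 1 = 2464 = 2^5 · 77, so s = 5 and d = 77.
x_0 = 1033^77 mod 2465 = 1288.
x_0 is neither 1 nor 2464, so continue squaring.
x_1 = 1288^2 mod 2465 = 2464.
x_1 ≡ −1, so 1033 is not a witness.

no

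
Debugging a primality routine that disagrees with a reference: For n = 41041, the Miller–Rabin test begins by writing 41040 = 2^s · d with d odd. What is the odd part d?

Halving: 41040 → 20520 → 10260 → 5130 → 2565; 2565 is odd.
So 41040 = 2^4 · 2565.

2565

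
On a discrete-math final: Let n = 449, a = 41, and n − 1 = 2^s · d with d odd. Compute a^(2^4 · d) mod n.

n − 1 = 448 = 2^6 · 7, so s = 6 and d = 7.
Repeated squaring mod 449: 41^1 ≡ 41, 41^2 ≡ 334, 41^4 ≡ 204.
7 = 4 + 2 + 1, so 41^7 ≡ 204·334·41 ≡ 347 (mod 449).
x_0 = 347.
x_1 = 347^2 mod 449 = 77.
x_2 = 77^2 mod 449 = 92.
x_3 = 92^2 mod 449 = 382.
x_4 = 382^2 mod 449 = 448.

448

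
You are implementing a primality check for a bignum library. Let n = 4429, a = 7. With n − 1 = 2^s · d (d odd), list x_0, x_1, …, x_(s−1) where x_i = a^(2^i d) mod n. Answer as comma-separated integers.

n − 1 = 4428 = 2^2 · 1107, so s = 2 and d = 1107.
x_0 = 7^1107 mod 4429 = 3568.
x_1 = 3568^2 mod 4429 = 1678.

3568, 1678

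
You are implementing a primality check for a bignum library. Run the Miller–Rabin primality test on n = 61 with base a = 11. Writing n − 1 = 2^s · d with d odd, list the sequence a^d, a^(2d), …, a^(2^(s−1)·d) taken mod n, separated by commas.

50, 60

n − 1 = 60 = 2^2 · 15, so s = 2 and d = 15.
x_0 = 11^15 mod 61 = 50.
x_1 = 50^2 mod 61 = 60.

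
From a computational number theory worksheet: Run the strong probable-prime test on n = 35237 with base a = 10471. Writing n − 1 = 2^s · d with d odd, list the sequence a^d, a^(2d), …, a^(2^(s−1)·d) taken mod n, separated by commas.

n − 1 = 35236 = 2^2 · 8809, so s = 2 and d = 8809.
x_0 = 10471^8809 mod 35237 = 12129.
x_1 = 12129^2 mod 35237 = 33403.

12129, 33403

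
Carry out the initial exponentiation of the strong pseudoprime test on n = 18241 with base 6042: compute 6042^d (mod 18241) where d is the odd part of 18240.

n − 1 = 18240 = 2^6 · 285, so s = 6 and d = 285.
6042^285 mod 18241 = 12246.

12246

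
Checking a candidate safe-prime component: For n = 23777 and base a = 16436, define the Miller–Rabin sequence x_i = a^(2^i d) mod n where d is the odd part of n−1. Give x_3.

4923

n − 1 = 23776 = 2^5 · 743, so s = 5 and d = 743.
x_0 = 16436^743 mod 23777 = 20641.
x_1 = 20641^2 mod 23777 = 14595.
x_2 = 14595^2 mod 23777 = 19659.
x_3 = 19659^2 mod 23777 = 4923.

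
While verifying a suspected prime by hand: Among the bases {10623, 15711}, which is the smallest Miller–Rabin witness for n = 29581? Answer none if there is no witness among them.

n − 1 = 29580 = 2^2 · 7395, so s = 2 and d = 7395.
Base 10623: x_0 = 10623^7395 mod 29581 = 1. x_0 = 1, so 10623 is not a witness.
Base 15711: x_0 = 15711^7395 mod 29581 = 19067. x_0 is neither 1 nor 29580, so continue squaring. x_1 = 19067^2 mod 29581 = 29580. x_1 ≡ −1, so 15711 is not a witness.
No listed base is a witness for 29581.

none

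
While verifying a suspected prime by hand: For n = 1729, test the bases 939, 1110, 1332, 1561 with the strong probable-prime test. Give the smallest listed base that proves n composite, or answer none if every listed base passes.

939

n − 1 = 1728 = 2^6 · 27, so s = 6 and d = 27.
Base 939: x_0 = 939^27 mod 1729 = 911. x_0 is neither 1 nor 1728, so continue squaring. x_1 = 911^2 mod 1729 = 1. x_1 = 1 but x_0 ≠ ±1, a nontrivial square root of 1 — 939 is a witness and 1729 is composite.
Base 1110: x_0 = 1110^27 mod 1729 = 645. x_0 is neither 1 nor 1728, so continue squaring. x_1 = 645^2 mod 1729 = 1065. x_2 = 1065^2 mod 1729 = 1. x_2 = 1 but x_1 ≠ ±1, a nontrivial square root of 1 — 1110 is a witness and 1729 is composite.
Base 1332: x_0 = 1332^27 mod 1729 = 645. x_0 is neither 1 nor 1728, so continue squaring. x_1 = 645^2 mod 1729 = 1065. x_2 = 1065^2 mod 1729 = 1. x_2 = 1 but x_1 ≠ ±1, a nontrivial square root of 1 — 1332 is a witness and 1729 is composite.
Base 1561: x_0 = 1561^27 mod 1729 = 1652. x_0 is neither 1 nor 1728, so continue squaring. x_1 = 1652^2 mod 1729 = 742. x_2 = 742^2 mod 1729 = 742. x_3 = 742^2 mod 1729 = 742. x_4 = 742^2 mod 1729 = 742. x_5 = 742^2 mod 1729 = 742. Reached i = s−1 = 5 without hitting −1: 1561 is a Miller–Rabin witness and 1729 is composite.
The smallest witness among the given bases is 939.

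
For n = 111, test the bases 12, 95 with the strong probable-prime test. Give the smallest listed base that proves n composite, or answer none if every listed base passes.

12

n − 1 = 110 = 2^1 · 55, so s = 1 and d = 55.
Base 12: x_0 = 12^55 mod 111 = 12. x_0 ∉ {1, 110} and s = 1, so 12 is a Miller–Rabin witness and 111 is composite.
Base 95: x_0 = 95^55 mod 111 = 95. x_0 ∉ {1, 110} and s = 1, so 95 is a Miller–Rabin witness and 111 is composite.
The smallest witness among the given bases is 12.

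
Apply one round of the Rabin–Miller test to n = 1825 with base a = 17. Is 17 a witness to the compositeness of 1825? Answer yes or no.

n − 1 = 1824 = 2^5 · 57, so s = 5 and d = 57.
x_0 = 17^57 mod 1825 = 1377.
x_0 is neither 1 nor 1824, so continue squaring.
x_1 = 1377^2 mod 1825 = 1779.
x_2 = 1779^2 mod 1825 = 291.
x_3 = 291^2 mod 1825 = 731.
x_4 = 731^2 mod 1825 = 1461.
Reached i = s−1 = 4 without hitting −1: 17 is a Miller–Rabin witness and 1825 is composite.

yes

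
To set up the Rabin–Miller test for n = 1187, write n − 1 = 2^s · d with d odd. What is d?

593

Halving: 1186 → 593; 593 is odd.
So 1186 = 2^1 · 593.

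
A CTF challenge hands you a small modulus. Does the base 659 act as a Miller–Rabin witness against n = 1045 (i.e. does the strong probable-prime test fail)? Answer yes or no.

n − 1 = 1044 = 2^2 · 261, so s = 2 and d = 261.
x_0 = 659^261 mod 1045 = 1044.
x_0 = 1044 ≡ −1, so 659 is not a witness.

no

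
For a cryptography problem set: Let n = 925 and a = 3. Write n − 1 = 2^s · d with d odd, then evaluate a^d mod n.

n − 1 = 924 = 2^2 · 231, so s = 2 and d = 231.
3^231 mod 925 = 122.

122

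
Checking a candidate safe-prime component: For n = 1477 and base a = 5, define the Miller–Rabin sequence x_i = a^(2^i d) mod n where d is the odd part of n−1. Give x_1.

547

n − 1 = 1476 = 2^2 · 369, so s = 2 and d = 369.
x_0 = 5^369 mod 1477 = 958.
x_1 = 958^2 mod 1477 = 547.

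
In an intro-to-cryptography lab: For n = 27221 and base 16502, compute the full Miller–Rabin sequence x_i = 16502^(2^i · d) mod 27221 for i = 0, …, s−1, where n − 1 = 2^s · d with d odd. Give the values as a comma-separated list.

5581, 6737

n − 1 = 27220 = 2^2 · 6805, so s = 2 and d = 6805.
x_0 = 16502^6805 mod 27221 = 5581.
x_1 = 5581^2 mod 27221 = 6737.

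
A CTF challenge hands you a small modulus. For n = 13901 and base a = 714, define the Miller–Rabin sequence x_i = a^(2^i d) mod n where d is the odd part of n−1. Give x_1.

n − 1 = 13900 = 2^2 · 3475, so s = 2 and d = 3475.
x_0 = 714^3475 mod 13901 = 13900.
x_1 = 13900^2 mod 13901 = 1.

1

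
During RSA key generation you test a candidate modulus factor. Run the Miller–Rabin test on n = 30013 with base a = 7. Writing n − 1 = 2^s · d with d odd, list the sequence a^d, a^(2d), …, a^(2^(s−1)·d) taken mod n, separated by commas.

n − 1 = 30012 = 2^2 · 7503, so s = 2 and d = 7503.
x_0 = 7^7503 mod 30013 = 1.
x_1 = 1^2 mod 30013 = 1.

1, 1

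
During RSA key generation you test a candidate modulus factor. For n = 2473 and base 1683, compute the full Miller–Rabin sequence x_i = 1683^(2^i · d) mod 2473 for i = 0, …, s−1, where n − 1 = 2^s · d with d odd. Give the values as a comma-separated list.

1, 1, 1

n − 1 = 2472 = 2^3 · 309, so s = 3 and d = 309.
x_0 = 1683^309 mod 2473 = 1.
x_1 = 1^2 mod 2473 = 1.
x_2 = 1^2 mod 2473 = 1.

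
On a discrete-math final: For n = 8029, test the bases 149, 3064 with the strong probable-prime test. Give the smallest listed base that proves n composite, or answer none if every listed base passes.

n − 1 = 8028 = 2^2 · 2007, so s = 2 and d = 2007.
Base 149: x_0 = 149^2007 mod 8029 = 1. x_0 = 1, so 149 is not a witness.
Base 3064: x_0 = 3064^2007 mod 8029 = 8028. x_0 = 8028 ≡ −1, so 3064 is not a witness.
No listed base is a witness for 8029.

none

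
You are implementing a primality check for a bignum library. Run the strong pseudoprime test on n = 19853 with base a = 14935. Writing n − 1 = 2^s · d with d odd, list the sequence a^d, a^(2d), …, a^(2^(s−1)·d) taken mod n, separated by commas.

15984, 19852

n − 1 = 19852 = 2^2 · 4963, so s = 2 and d = 4963.
x_0 = 14935^4963 mod 19853 = 15984.
x_1 = 15984^2 mod 19853 = 19852.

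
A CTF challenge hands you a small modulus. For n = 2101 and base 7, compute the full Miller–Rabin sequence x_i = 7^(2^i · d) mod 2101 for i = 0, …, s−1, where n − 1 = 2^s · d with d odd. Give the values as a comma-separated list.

n − 1 = 2100 = 2^2 · 525, so s = 2 and d = 525.
x_0 = 7^525 mod 2101 = 2100.
x_1 = 2100^2 mod 2101 = 1.

2100, 1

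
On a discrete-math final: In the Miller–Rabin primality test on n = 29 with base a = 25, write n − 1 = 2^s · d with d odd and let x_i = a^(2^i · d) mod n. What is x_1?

n − 1 = 28 = 2^2 · 7, so s = 2 and d = 7.
x_0 = 25^7 mod 29 = 1.
x_1 = 1^2 mod 29 = 1.

1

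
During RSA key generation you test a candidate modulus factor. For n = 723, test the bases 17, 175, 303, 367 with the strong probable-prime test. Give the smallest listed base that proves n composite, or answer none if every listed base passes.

n − 1 = 722 = 2^1 · 361, so s = 1 and d = 361.
Base 17: x_0 = 17^361 mod 723 = 224. x_0 ∉ {1, 722} and s = 1, so 17 is a Miller–Rabin witness and 723 is composite.
Base 175: x_0 = 175^361 mod 723 = 307. x_0 ∉ {1, 722} and s = 1, so 175 is a Miller–Rabin witness and 723 is composite.
Base 303: x_0 = 303^361 mod 723 = 420. x_0 ∉ {1, 722} and s = 1, so 303 is a Miller–Rabin witness and 723 is composite.
Base 367: x_0 = 367^361 mod 723 = 115. x_0 ∉ {1, 722} and s = 1, so 367 is a Miller–Rabin witness and 723 is composite.
The smallest witness among the given bases is 17.

17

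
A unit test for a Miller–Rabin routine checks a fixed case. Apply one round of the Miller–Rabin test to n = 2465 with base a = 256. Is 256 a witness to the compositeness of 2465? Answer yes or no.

no

n − 1 = 2464 = 2^5 · 77, so s = 5 and d = 77.
x_0 = 256^77 mod 2465 = 1.
x_0 = 1, so 256 is not a witness.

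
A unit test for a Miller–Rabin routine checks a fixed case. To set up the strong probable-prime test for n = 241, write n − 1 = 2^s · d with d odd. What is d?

Halving: 240 → 120 → 60 → 30 → 15; 15 is odd.
So 240 = 2^4 · 15.

15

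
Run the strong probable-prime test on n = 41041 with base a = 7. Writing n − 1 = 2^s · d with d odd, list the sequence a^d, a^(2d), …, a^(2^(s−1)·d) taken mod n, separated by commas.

n − 1 = 41040 = 2^4 · 2565, so s = 4 and d = 2565.
x_0 = 7^2565 mod 41041 = 1022.
x_1 = 1022^2 mod 41041 = 18459.
x_2 = 18459^2 mod 41041 = 12299.
x_3 = 12299^2 mod 41041 = 29316.

1022, 18459, 12299, 29316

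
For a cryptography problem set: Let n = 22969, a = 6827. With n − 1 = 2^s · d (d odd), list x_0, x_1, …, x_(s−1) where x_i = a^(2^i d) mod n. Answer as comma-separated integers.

n − 1 = 22968 = 2^3 · 2871, so s = 3 and d = 2871.
x_0 = 6827^2871 mod 22969 = 19337.
x_1 = 19337^2 mod 22969 = 7218.
x_2 = 7218^2 mod 22969 = 5832.

19337, 7218, 5832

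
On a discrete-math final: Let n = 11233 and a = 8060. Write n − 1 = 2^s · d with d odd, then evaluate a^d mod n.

4147

n − 1 = 11232 = 2^5 · 351, so s = 5 and d = 351.
By repeated squaring, 8060^351 ≡ 4147 (mod 11233).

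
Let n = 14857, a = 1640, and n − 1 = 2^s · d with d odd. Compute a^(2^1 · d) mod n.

4855

n − 1 = 14856 = 2^3 · 1857, so s = 3 and d = 1857.
Repeated squaring mod 14857: 1640^1 ≡ 1640, 1640^2 ≡ 483, 1640^4 ≡ 10434, 1640^8 ≡ 11117, 1640^16 ≡ 7163, 1640^32 ≡ 7348, 1640^64 ≡ 2766, 1640^128 ≡ 14258, 1640^256 ≡ 2233, 1640^512 ≡ 9194, 1640^1024 ≡ 8163.
1857 = 1024 + 512 + 256 + 64 + 1, so 1640^1857 ≡ 8163·9194·2233·2766·1640 ≡ 8669 (mod 14857).
x_0 = 8669.
x_1 = 8669^2 mod 14857 = 4855.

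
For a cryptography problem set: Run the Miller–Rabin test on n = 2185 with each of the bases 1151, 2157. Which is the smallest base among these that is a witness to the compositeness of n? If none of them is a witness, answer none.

2157

n − 1 = 2184 = 2^3 · 273, so s = 3 and d = 273.
Base 1151: x_0 = 1151^273 mod 2185 = 1. x_0 = 1, so 1151 is not a witness.
Base 2157: x_0 = 2157^273 mod 2185 = 12. x_0 is neither 1 nor 2184, so continue squaring. x_1 = 12^2 mod 2185 = 144. x_2 = 144^2 mod 2185 = 1071. Reached i = s−1 = 2 without hitting −1: 2157 is a Miller–Rabin witness and 2185 is composite.
The smallest witness among the given bases is 2157.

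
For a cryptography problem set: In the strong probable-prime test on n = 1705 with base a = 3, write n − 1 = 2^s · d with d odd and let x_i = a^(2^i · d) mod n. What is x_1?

729

n − 1 = 1704 = 2^3 · 213, so s = 3 and d = 213.
x_0 = 3^213 mod 1705 = 368.
x_1 = 368^2 mod 1705 = 729.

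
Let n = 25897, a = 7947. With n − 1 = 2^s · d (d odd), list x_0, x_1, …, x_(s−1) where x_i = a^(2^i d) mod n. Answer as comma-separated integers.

17981, 18213, 24593

n − 1 = 25896 = 2^3 · 3237, so s = 3 and d = 3237.
x_0 = 7947^3237 mod 25897 = 17981.
x_1 = 17981^2 mod 25897 = 18213.
x_2 = 18213^2 mod 25897 = 24593.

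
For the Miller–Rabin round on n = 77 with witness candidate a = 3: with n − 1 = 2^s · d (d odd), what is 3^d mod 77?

59

n − 1 = 76 = 2^2 · 19, so s = 2 and d = 19.
By repeated squaring, 3^19 ≡ 59 (mod 77).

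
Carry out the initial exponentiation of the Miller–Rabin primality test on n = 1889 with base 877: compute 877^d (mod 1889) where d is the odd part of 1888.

1858

n − 1 = 1888 = 2^5 · 59, so s = 5 and d = 59.
Repeated squaring mod 1889: 877^1 ≡ 877, 877^2 ≡ 306, 877^4 ≡ 1075, 877^8 ≡ 1446, 877^16 ≡ 1682, 877^32 ≡ 1291.
59 = 32 + 16 + 8 + 2 + 1, so 877^59 ≡ 1291·1682·1446·306·877 ≡ 1858 (mod 1889).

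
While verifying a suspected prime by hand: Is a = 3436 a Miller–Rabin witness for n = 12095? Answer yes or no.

n − 1 = 12094 = 2^1 · 6047, so s = 1 and d = 6047.
x_0 = 3436^6047 mod 12095 = 9346.
x_0 ∉ {1, 12094} and s = 1, so 3436 is a Miller–Rabin witness and 12095 is composite.

yes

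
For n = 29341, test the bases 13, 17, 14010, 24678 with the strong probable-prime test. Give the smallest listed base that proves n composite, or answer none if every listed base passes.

13

n − 1 = 29340 = 2^2 · 7335, so s = 2 and d = 7335.
Base 13: x_0 = 13^7335 mod 29341 = 8541. x_0 is neither 1 nor 29340, so continue squaring. x_1 = 8541^2 mod 29341 = 6955. Reached i = s−1 = 1 without hitting −1: 13 is a Miller–Rabin witness and 29341 is composite.
Base 17: x_0 = 17^7335 mod 29341 = 23230. x_0 is neither 1 nor 29340, so continue squaring. x_1 = 23230^2 mod 29341 = 22569. Reached i = s−1 = 1 without hitting −1: 17 is a Miller–Rabin witness and 29341 is composite.
Base 14010: x_0 = 14010^7335 mod 29341 = 2744. x_0 is neither 1 nor 29340, so continue squaring. x_1 = 2744^2 mod 29341 = 18240. Reached i = s−1 = 1 without hitting −1: 14010 is a Miller–Rabin witness and 29341 is composite.
Base 24678: x_0 = 24678^7335 mod 29341 = 25011. x_0 is neither 1 nor 29340, so continue squaring. x_1 = 25011^2 mod 29341 = 1. x_1 = 1 but x_0 ≠ ±1, a nontrivial square root of 1 — 24678 is a witness and 29341 is composite.
The smallest witness among the given bases is 13.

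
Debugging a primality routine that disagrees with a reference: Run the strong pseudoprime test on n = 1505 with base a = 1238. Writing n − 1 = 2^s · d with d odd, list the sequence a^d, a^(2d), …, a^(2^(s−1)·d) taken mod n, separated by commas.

n − 1 = 1504 = 2^5 · 47, so s = 5 and d = 47.
x_0 = 1238^47 mod 1505 = 377.
x_1 = 377^2 mod 1505 = 659.
x_2 = 659^2 mod 1505 = 841.
x_3 = 841^2 mod 1505 = 1436.
x_4 = 1436^2 mod 1505 = 246.

377, 659, 841, 1436, 246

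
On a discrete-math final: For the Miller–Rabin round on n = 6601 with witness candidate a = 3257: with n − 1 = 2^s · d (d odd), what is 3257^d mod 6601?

1149

n − 1 = 6600 = 2^3 · 825, so s = 3 and d = 825.
3257^825 mod 6601 = 1149.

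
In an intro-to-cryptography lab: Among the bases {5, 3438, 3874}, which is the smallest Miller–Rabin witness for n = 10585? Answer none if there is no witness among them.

5

n − 1 = 10584 = 2^3 · 1323, so s = 3 and d = 1323.
Base 5: x_0 = 5^1323 mod 10585 = 9395. x_0 is neither 1 nor 10584, so continue squaring. x_1 = 9395^2 mod 10585 = 8295. x_2 = 8295^2 mod 10585 = 4525. Reached i = s−1 = 2 without hitting −1: 5 is a Miller–Rabin witness and 10585 is composite.
Base 3438: x_0 = 3438^1323 mod 10585 = 9687. x_0 is neither 1 nor 10584, so continue squaring. x_1 = 9687^2 mod 10585 = 1944. x_2 = 1944^2 mod 10585 = 291. Reached i = s−1 = 2 without hitting −1: 3438 is a Miller–Rabin witness and 10585 is composite.
Base 3874: x_0 = 3874^1323 mod 10585 = 7059. x_0 is neither 1 nor 10584, so continue squaring. x_1 = 7059^2 mod 10585 = 5886. x_2 = 5886^2 mod 10585 = 291. Reached i = s−1 = 2 without hitting −1: 3874 is a Miller–Rabin witness and 10585 is composite.
The smallest witness among the given bases is 5.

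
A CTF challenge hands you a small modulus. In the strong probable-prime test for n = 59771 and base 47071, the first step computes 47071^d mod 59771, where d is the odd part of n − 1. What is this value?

1

n − 1 = 59770 = 2^1 · 29885, so s = 1 and d = 29885.
47071^29885 mod 59771 = 1.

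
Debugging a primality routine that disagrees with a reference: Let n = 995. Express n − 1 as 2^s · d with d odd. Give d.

Halving: 994 → 497; 497 is odd.
So 994 = 2^1 · 497.

497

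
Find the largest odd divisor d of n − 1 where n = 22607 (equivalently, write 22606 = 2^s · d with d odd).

Halving: 22606 → 11303; 11303 is odd.
So 22606 = 2^1 · 11303.

11303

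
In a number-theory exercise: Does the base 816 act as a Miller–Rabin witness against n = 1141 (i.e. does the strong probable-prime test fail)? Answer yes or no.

no

n − 1 = 1140 = 2^2 · 285, so s = 2 and d = 285.
Repeated squaring mod 1141: 816^1 ≡ 816, 816^2 ≡ 653, 816^4 ≡ 816, 816^8 ≡ 653, 816^16 ≡ 816, 816^32 ≡ 653, 816^64 ≡ 816, 816^128 ≡ 653, 816^256 ≡ 816.
285 = 256 + 16 + 8 + 4 + 1, so 816^285 ≡ 816·816·653·816·816 ≡ 1 (mod 1141).
x_0 = 816^285 mod 1141 = 1.
x_0 = 1, so 816 is not a witness.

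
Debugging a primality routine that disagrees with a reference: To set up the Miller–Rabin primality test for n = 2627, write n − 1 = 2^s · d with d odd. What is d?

1313

Halving: 2626 → 1313; 1313 is odd.
So 2626 = 2^1 · 1313.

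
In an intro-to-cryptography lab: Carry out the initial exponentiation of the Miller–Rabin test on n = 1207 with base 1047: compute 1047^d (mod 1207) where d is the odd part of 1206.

n − 1 = 1206 = 2^1 · 603, so s = 1 and d = 603.
Repeated squaring mod 1207: 1047^1 ≡ 1047, 1047^2 ≡ 253, 1047^4 ≡ 38, 1047^8 ≡ 237, 1047^16 ≡ 647, 1047^32 ≡ 987, 1047^64 ≡ 120, 1047^128 ≡ 1123, 1047^256 ≡ 1021, 1047^512 ≡ 800.
603 = 512 + 64 + 16 + 8 + 2 + 1, so 1047^603 ≡ 800·120·647·237·253·1047 ≡ 615 (mod 1207).

615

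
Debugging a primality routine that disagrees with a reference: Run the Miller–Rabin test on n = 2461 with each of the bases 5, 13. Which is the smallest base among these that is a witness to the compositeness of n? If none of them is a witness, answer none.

n − 1 = 2460 = 2^2 · 615, so s = 2 and d = 615.
Base 5: x_0 = 5^615 mod 2461 = 773. x_0 is neither 1 nor 2460, so continue squaring. x_1 = 773^2 mod 2461 = 1967. Reached i = s−1 = 1 without hitting −1: 5 is a Miller–Rabin witness and 2461 is composite.
Base 13: x_0 = 13^615 mod 2461 = 1649. x_0 is neither 1 nor 2460, so continue squaring. x_1 = 1649^2 mod 2461 = 2257. Reached i = s−1 = 1 without hitting −1: 13 is a Miller–Rabin witness and 2461 is composite.
The smallest witness among the given bases is 5.

5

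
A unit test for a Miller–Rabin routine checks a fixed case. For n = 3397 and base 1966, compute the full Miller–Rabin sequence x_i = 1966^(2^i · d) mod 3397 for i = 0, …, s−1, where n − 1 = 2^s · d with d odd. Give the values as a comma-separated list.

n − 1 = 3396 = 2^2 · 849, so s = 2 and d = 849.
x_0 = 1966^849 mod 3397 = 649.
x_1 = 649^2 mod 3397 = 3370.

649, 3370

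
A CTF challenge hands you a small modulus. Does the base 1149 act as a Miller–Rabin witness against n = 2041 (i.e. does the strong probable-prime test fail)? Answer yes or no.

no

n − 1 = 2040 = 2^3 · 255, so s = 3 and d = 255.
x_0 = 1149^255 mod 2041 = 970.
x_0 is neither 1 nor 2040, so continue squaring.
x_1 = 970^2 mod 2041 = 2040.
x_1 ≡ −1, so 1149 is not a witness.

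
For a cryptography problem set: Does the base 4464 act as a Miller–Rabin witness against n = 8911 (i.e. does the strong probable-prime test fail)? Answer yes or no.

n − 1 = 8910 = 2^1 · 4455, so s = 1 and d = 4455.
x_0 = 4464^4455 mod 8911 = 8910.
x_0 = 8910 ≡ −1, so 4464 is not a witness.

no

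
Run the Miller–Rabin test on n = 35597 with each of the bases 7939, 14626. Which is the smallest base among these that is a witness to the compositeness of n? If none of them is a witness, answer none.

n − 1 = 35596 = 2^2 · 8899, so s = 2 and d = 8899.
Base 7939: x_0 = 7939^8899 mod 35597 = 20573. x_0 is neither 1 nor 35596, so continue squaring. x_1 = 20573^2 mod 35597 = 35596. x_1 ≡ −1, so 7939 is not a witness.
Base 14626: x_0 = 14626^8899 mod 35597 = 20573. x_0 is neither 1 nor 35596, so continue squaring. x_1 = 20573^2 mod 35597 = 35596. x_1 ≡ −1, so 14626 is not a witness.
No listed base is a witness for 35597.

none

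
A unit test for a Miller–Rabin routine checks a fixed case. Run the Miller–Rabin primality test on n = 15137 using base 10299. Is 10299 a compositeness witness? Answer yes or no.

n − 1 = 15136 = 2^5 · 473, so s = 5 and d = 473.
Repeated squaring mod 15137: 10299^1 ≡ 10299, 10299^2 ≡ 4442, 10299^4 ≡ 7853, 10299^8 ≡ 1471, 10299^16 ≡ 14387, 10299^32 ≡ 2431, 10299^64 ≡ 6331, 10299^128 ≡ 13922, 10299^256 ≡ 7936.
473 = 256 + 128 + 64 + 16 + 8 + 1, so 10299^473 ≡ 7936·13922·6331·14387·1471·10299 ≡ 1595 (mod 15137).
x_0 = 10299^473 mod 15137 = 1595.
x_0 is neither 1 nor 15136, so continue squaring.
x_1 = 1595^2 mod 15137 = 1009.
x_2 = 1009^2 mod 15137 = 3902.
x_3 = 3902^2 mod 15137 = 12919.
x_4 = 12919^2 mod 15137 = 15136.
x_4 ≡ −1, so 10299 is not a witness.

no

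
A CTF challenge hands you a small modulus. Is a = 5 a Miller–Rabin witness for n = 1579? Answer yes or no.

n − 1 = 1578 = 2^1 · 789, so s = 1 and d = 789.
Repeated squaring mod 1579: 5^1 ≡ 5, 5^2 ≡ 25, 5^4 ≡ 625, 5^8 ≡ 612, 5^16 ≡ 321, 5^32 ≡ 406, 5^64 ≡ 620, 5^128 ≡ 703, 5^256 ≡ 1561, 5^512 ≡ 324.
789 = 512 + 256 + 16 + 4 + 1, so 5^789 ≡ 324·1561·321·625·5 ≡ 1 (mod 1579).
x_0 = 5^789 mod 1579 = 1.
x_0 = 1, so 5 is not a witness.

no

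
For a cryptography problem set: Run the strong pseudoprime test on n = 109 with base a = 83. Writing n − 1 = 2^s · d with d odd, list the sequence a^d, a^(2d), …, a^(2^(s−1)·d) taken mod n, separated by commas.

n − 1 = 108 = 2^2 · 27, so s = 2 and d = 27.
x_0 = 83^27 mod 109 = 108.
x_1 = 108^2 mod 109 = 1.

108, 1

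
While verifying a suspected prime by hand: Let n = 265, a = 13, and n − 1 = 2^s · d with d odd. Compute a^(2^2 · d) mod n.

n − 1 = 264 = 2^3 · 33, so s = 3 and d = 33.
x_0 = 13^33 mod 265 = 68.
x_1 = 68^2 mod 265 = 119.
x_2 = 119^2 mod 265 = 116.

116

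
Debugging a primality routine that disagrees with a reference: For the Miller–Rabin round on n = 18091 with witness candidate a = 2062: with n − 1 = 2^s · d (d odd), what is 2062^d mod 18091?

n − 1 = 18090 = 2^1 · 9045, so s = 1 and d = 9045.
2062^9045 mod 18091 = 9848.

9848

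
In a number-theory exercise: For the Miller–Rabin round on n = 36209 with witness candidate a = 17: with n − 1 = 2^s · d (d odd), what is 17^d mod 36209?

19052

n − 1 = 36208 = 2^4 · 2263, so s = 4 and d = 2263.
Repeated squaring mod 36209: 17^1 ≡ 17, 17^2 ≡ 289, 17^4 ≡ 11103, 17^8 ≡ 21173, 17^16 ≡ 28509, 17^32 ≡ 15867, 17^64 ≡ 512, 17^128 ≡ 8681, 17^256 ≡ 8832, 17^512 ≡ 10038, 17^1024 ≡ 28006, 17^2048 ≡ 12887.
2263 = 2048 + 128 + 64 + 16 + 4 + 2 + 1, so 17^2263 ≡ 12887·8681·512·28509·11103·289·17 ≡ 19052 (mod 36209).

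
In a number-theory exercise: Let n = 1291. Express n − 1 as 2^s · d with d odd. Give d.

Halving: 1290 → 645; 645 is odd.
So 1290 = 2^1 · 645.

645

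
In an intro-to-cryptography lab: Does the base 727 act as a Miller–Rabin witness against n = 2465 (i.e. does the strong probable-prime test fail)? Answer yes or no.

n − 1 = 2464 = 2^5 · 77, so s = 5 and d = 77.
x_0 = 727^77 mod 2465 = 1322.
x_0 is neither 1 nor 2464, so continue squaring.
x_1 = 1322^2 mod 2465 = 2464.
x_1 ≡ −1, so 727 is not a witness.

no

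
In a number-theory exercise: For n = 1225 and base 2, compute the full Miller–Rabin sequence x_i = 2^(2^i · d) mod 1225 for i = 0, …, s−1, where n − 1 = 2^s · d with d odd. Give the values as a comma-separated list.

1142, 764, 596

n − 1 = 1224 = 2^3 · 153, so s = 3 and d = 153.
x_0 = 2^153 mod 1225 = 1142.
x_1 = 1142^2 mod 1225 = 764.
x_2 = 764^2 mod 1225 = 596.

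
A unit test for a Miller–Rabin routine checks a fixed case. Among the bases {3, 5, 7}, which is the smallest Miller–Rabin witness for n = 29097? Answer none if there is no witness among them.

n − 1 = 29096 = 2^3 · 3637, so s = 3 and d = 3637.
Base 3: x_0 = 3^3637 mod 29097 = 26343. x_0 is neither 1 nor 29096, so continue squaring. x_1 = 26343^2 mod 29097 = 19296. x_2 = 19296^2 mod 29097 = 10404. Reached i = s−1 = 2 without hitting −1: 3 is a Miller–Rabin witness and 29097 is composite.
Base 5: x_0 = 5^3637 mod 29097 = 17186. x_0 is neither 1 nor 29096, so continue squaring. x_1 = 17186^2 mod 29097 = 24046. x_2 = 24046^2 mod 29097 = 23629. Reached i = s−1 = 2 without hitting −1: 5 is a Miller–Rabin witness and 29097 is composite.
Base 7: x_0 = 7^3637 mod 29097 = 18196. x_0 is neither 1 nor 29096, so continue squaring. x_1 = 18196^2 mod 29097 = 28750. x_2 = 28750^2 mod 29097 = 4021. Reached i = s−1 = 2 without hitting −1: 7 is a Miller–Rabin witness and 29097 is composite.
The smallest witness among the given bases is 3.

3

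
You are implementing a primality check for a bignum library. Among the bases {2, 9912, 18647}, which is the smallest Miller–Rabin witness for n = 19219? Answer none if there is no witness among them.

n − 1 = 19218 = 2^1 · 9609, so s = 1 and d = 9609.
Base 2: x_0 = 2^9609 mod 19219 = 19218. x_0 = 19218 ≡ −1, so 2 is not a witness.
Base 9912: x_0 = 9912^9609 mod 19219 = 19218. x_0 = 19218 ≡ −1, so 9912 is not a witness.
Base 18647: x_0 = 18647^9609 mod 19219 = 1. x_0 = 1, so 18647 is not a witness.
No listed base is a witness for 19219.

none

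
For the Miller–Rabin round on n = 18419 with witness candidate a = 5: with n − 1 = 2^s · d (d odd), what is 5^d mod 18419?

n − 1 = 18418 = 2^1 · 9209, so s = 1 and d = 9209.
5^9209 mod 18419 = 1442.

1442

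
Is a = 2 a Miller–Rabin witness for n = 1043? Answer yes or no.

n − 1 = 1042 = 2^1 · 521, so s = 1 and d = 521.
x_0 = 2^521 mod 1043 = 886.
x_0 ∉ {1, 1042} and s = 1, so 2 is a Miller–Rabin witness and 1043 is composite.

yes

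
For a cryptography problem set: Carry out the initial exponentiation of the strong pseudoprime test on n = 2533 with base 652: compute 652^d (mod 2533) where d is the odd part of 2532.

n − 1 = 2532 = 2^2 · 633, so s = 2 and d = 633.
652^633 mod 2533 = 79.

79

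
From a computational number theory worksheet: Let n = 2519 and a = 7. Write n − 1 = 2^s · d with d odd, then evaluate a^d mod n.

n − 1 = 2518 = 2^1 · 1259, so s = 1 and d = 1259.
7^1259 mod 2519 = 1284.

1284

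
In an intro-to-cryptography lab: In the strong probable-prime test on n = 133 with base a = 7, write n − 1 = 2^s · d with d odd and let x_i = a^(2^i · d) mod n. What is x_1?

n − 1 = 132 = 2^2 · 33, so s = 2 and d = 33.
x_0 = 7^33 mod 133 = 77.
x_1 = 77^2 mod 133 = 77.

77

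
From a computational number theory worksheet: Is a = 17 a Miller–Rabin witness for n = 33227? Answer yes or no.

n − 1 = 33226 = 2^1 · 16613, so s = 1 and d = 16613.
x_0 = 17^16613 mod 33227 = 1.
x_0 = 1, so 17 is not a witness.

no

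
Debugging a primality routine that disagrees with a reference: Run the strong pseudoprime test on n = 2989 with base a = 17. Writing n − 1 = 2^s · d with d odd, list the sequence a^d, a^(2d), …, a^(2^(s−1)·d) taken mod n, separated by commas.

1427, 820

n − 1 = 2988 = 2^2 · 747, so s = 2 and d = 747.
x_0 = 17^747 mod 2989 = 1427.
x_1 = 1427^2 mod 2989 = 820.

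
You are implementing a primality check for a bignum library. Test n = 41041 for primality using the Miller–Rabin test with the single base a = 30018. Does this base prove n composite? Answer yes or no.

n − 1 = 41040 = 2^4 · 2565, so s = 4 and d = 2565.
Repeated squaring mod 41041: 30018^1 ≡ 30018, 30018^2 ≡ 25169, 30018^4 ≡ 10726, 30018^8 ≡ 9153, 30018^16 ≡ 12728, 30018^32 ≡ 13157, 30018^64 ≡ 36752, 30018^128 ≡ 9153, 30018^256 ≡ 12728, 30018^512 ≡ 13157, 30018^1024 ≡ 36752, 30018^2048 ≡ 9153.
2565 = 2048 + 512 + 4 + 1, so 30018^2565 ≡ 9153·13157·10726·30018 ≡ 12286 (mod 41041).
x_0 = 30018^2565 mod 41041 = 12286.
x_0 is neither 1 nor 41040, so continue squaring.
x_1 = 12286^2 mod 41041 = 38039.
x_2 = 38039^2 mod 41041 = 24025.
x_3 = 24025^2 mod 41041 = 1.
x_3 = 1 but x_2 ≠ ±1, a nontrivial square root of 1 — 30018 is a witness and 41041 is composite.

yes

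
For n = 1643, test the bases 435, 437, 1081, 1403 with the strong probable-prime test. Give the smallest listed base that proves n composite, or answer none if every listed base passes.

n − 1 = 1642 = 2^1 · 821, so s = 1 and d = 821.
Base 435: x_0 = 435^821 mod 1643 = 621. x_0 ∉ {1, 1642} and s = 1, so 435 is a Miller–Rabin witness and 1643 is composite.
Base 437: x_0 = 437^821 mod 1643 = 540. x_0 ∉ {1, 1642} and s = 1, so 437 is a Miller–Rabin witness and 1643 is composite.
Base 1081: x_0 = 1081^821 mod 1643 = 616. x_0 ∉ {1, 1642} and s = 1, so 1081 is a Miller–Rabin witness and 1643 is composite.
Base 1403: x_0 = 1403^821 mod 1643 = 1124. x_0 ∉ {1, 1642} and s = 1, so 1403 is a Miller–Rabin witness and 1643 is composite.
The smallest witness among the given bases is 435.

435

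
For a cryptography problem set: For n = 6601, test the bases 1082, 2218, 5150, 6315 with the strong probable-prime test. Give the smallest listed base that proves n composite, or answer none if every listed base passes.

none

n − 1 = 6600 = 2^3 · 825, so s = 3 and d = 825.
Base 1082: x_0 = 1082^825 mod 6601 = 1. x_0 = 1, so 1082 is not a witness.
Base 2218: x_0 = 2218^825 mod 6601 = 6600. x_0 = 6600 ≡ −1, so 2218 is not a witness.
Base 5150: x_0 = 5150^825 mod 6601 = 6600. x_0 = 6600 ≡ −1, so 5150 is not a witness.
Base 6315: x_0 = 6315^825 mod 6601 = 1. x_0 = 1, so 6315 is not a witness.
No listed base is a witness for 6601.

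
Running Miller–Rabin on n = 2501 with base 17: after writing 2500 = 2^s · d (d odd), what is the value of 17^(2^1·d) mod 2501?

2000

n − 1 = 2500 = 2^2 · 625, so s = 2 and d = 625.
Repeated squaring mod 2501: 17^1 ≡ 17, 17^2 ≡ 289, 17^4 ≡ 988, 17^8 ≡ 754, 17^16 ≡ 789, 17^32 ≡ 2273, 17^64 ≡ 1964, 17^128 ≡ 754, 17^256 ≡ 789, 17^512 ≡ 2273.
625 = 512 + 64 + 32 + 16 + 1, so 17^625 ≡ 2273·1964·2273·789·17 ≡ 1859 (mod 2501).
x_0 = 1859.
x_1 = 1859^2 mod 2501 = 2000.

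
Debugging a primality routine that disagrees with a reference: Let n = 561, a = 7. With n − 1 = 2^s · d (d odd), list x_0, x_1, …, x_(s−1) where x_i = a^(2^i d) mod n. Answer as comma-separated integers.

241, 298, 166, 67

n − 1 = 560 = 2^4 · 35, so s = 4 and d = 35.
x_0 = 7^35 mod 561 = 241.
x_1 = 241^2 mod 561 = 298.
x_2 = 298^2 mod 561 = 166.
x_3 = 166^2 mod 561 = 67.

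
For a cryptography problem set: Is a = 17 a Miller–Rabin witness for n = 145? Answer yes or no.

no

n − 1 = 144 = 2^4 · 9, so s = 4 and d = 9.
x_0 = 17^9 mod 145 = 17.
x_0 is neither 1 nor 144, so continue squaring.
x_1 = 17^2 mod 145 = 144.
x_1 ≡ −1, so 17 is not a witness.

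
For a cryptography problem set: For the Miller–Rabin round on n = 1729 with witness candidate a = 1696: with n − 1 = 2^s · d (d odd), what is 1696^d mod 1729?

1464

n − 1 = 1728 = 2^6 · 27, so s = 6 and d = 27.
1696^27 mod 1729 = 1464.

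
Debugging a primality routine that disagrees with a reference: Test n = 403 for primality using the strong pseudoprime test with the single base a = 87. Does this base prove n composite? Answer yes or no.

n − 1 = 402 = 2^1 · 201, so s = 1 and d = 201.
x_0 = 87^201 mod 403 = 1.
x_0 = 1, so 87 is not a witness.

no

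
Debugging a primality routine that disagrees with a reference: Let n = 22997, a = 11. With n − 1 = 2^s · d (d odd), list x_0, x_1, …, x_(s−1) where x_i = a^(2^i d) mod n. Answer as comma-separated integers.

1597, 20739

n − 1 = 22996 = 2^2 · 5749, so s = 2 and d = 5749.
x_0 = 11^5749 mod 22997 = 1597.
x_1 = 1597^2 mod 22997 = 20739.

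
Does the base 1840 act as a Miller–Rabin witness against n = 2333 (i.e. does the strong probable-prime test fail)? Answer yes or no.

n − 1 = 2332 = 2^2 · 583, so s = 2 and d = 583.
x_0 = 1840^583 mod 2333 = 1.
x_0 = 1, so 1840 is not a witness.

no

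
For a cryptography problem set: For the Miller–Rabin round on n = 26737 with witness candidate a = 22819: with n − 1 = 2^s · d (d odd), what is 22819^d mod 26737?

n − 1 = 26736 = 2^4 · 1671, so s = 4 and d = 1671.
22819^1671 mod 26737 = 1.

1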